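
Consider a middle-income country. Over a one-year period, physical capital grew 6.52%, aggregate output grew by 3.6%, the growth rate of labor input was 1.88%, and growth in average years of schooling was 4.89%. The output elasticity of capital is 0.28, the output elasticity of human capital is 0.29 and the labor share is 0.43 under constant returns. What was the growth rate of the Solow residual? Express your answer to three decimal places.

-0.452%

Labor's share = 1 − 0.28 − 0.29 = 0.43.
Physical capital: 0.28 × 6.52 = 1.8256 pp.
Average years of schooling: 0.29 × 4.89 = 1.4181 pp.
Labor input: 0.43 × 1.88 = 0.8084 pp.
TFP growth = 3.6 − 4.0521 = -0.4521%.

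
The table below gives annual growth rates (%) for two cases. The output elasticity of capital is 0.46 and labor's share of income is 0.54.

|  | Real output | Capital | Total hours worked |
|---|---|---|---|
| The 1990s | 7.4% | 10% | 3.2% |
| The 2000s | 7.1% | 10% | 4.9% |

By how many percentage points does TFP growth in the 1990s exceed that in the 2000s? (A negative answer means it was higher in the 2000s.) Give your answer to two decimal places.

1.22 percentage points

Labor's share = 1 − 0.46 = 0.54.
The 1990s: TFP = 7.4 − 4.6 − 1.728 = 1.072%.
The 2000s: TFP = 7.1 − 4.6 − 2.646 = -0.146%.
Difference = 1.072 − (-0.146) = 1.218 pp.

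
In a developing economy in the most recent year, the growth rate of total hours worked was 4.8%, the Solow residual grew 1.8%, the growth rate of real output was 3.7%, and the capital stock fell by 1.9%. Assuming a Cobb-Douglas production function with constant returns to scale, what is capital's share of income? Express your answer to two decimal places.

Capital's share of income is 0.43.

gY = gA + α·gK + (1−α)·gL, so gY − gA − gL = α(gK − gL).
3.7 − 1.8 − 4.8 = α × (-1.9 − 4.8).
-2.9 = -6.7 α, so α = 0.4328.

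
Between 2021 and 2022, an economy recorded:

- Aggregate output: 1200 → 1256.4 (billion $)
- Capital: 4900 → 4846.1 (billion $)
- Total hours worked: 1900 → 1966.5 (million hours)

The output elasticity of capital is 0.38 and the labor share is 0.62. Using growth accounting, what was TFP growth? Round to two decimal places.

Aggregate output growth = (1256.4 − 1200) / 1200 = 4.7%.
Capital growth = (4846.1 − 4900) / 4900 = -1.1%.
Total hours worked growth = (1966.5 − 1900) / 1900 = 3.5%.
Labor's share = 1 − 0.38 = 0.62.
Capital: 0.38 × (-1.1) = -0.418 pp.
Total hours worked: 0.62 × 3.5 = 2.17 pp.
TFP growth = 4.7 − 1.752 = 2.948%.

2.95%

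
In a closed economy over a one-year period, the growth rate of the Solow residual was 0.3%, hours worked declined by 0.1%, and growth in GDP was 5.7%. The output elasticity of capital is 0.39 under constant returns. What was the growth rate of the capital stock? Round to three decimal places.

Labor's share = 1 − 0.39 = 0.61.
gY = gA + 0.61×(-0.1) + 0.39×g.
0.39×g = 5.7 − 0.3 + 0.061 = 5.461.
g = 5.461 / 0.39 = 14.00256%.

The capital stock grew 14.003%.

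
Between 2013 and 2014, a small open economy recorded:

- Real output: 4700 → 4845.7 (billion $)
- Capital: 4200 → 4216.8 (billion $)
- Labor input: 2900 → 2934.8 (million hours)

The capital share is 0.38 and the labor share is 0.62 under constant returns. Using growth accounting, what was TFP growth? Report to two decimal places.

TFP growth was 2.20%.

Real output growth = (4845.7 − 4700) / 4700 = 3.1%.
Capital growth = (4216.8 − 4200) / 4200 = 0.4%.
Labor input growth = (2934.8 − 2900) / 2900 = 1.2%.
Labor's share = 1 − 0.38 = 0.62.
Capital: 0.38 × 0.4 = 0.152 pp.
Labor input: 0.62 × 1.2 = 0.744 pp.
TFP growth = 3.1 − 0.896 = 2.204%.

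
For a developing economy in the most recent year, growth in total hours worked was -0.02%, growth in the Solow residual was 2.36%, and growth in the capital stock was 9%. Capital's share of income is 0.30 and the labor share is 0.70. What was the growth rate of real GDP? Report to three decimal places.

Labor's share = 1 − 0.3 = 0.7.
The capital stock: 0.3 × 9 = 2.7 pp.
Total hours worked: 0.7 × (-0.02) = -0.014 pp.
Output growth = 2.36 + 2.686 = 5.046%.

Real GDP growth was 5.046%.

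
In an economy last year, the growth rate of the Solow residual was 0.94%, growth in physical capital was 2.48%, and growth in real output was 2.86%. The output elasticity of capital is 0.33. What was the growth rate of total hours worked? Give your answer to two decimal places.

1.64%

Labor's share = 1 − 0.33 = 0.67.
gY = gA + 0.33×2.48 + 0.67×g.
0.67×g = 2.86 − 0.94 − 0.8184 = 1.1016.
g = 1.1016 / 0.67 = 1.6442%.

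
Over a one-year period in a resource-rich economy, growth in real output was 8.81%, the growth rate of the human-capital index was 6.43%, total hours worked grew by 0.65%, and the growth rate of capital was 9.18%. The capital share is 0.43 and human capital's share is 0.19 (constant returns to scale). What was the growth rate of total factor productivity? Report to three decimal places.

Total factor productivity grew 3.394%.

Labor's share = 1 − 0.43 − 0.19 = 0.38.
Capital: 0.43 × 9.18 = 3.9474 pp.
The human-capital index: 0.19 × 6.43 = 1.2217 pp.
Total hours worked: 0.38 × 0.65 = 0.247 pp.
TFP growth = 8.81 − 5.4161 = 3.3939%.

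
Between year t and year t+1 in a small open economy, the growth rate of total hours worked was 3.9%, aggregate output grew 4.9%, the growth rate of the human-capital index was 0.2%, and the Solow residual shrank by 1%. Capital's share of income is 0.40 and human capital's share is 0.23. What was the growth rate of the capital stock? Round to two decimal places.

Labor's share = 1 − 0.4 − 0.23 = 0.37.
gY = gA + 0.23×0.2 + 0.37×3.9 + 0.4×g.
0.4×g = 4.9 + 1 − 1.489 = 4.411.
g = 4.411 / 0.4 = 11.0275%.

11.03%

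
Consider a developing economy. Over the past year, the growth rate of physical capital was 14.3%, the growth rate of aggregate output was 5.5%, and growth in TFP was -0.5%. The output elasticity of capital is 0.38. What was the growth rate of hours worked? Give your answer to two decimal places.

0.91%

Labor's share = 1 − 0.38 = 0.62.
gY = gA + 0.38×14.3 + 0.62×g.
0.62×g = 5.5 + 0.5 − 5.434 = 0.566.
g = 0.566 / 0.62 = 0.9129%.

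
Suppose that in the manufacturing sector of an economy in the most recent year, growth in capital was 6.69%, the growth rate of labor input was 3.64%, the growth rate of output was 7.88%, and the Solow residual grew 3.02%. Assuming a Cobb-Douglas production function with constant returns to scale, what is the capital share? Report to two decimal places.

gY = gA + α·gK + (1−α)·gL, so gY − gA − gL = α(gK − gL).
7.88 − 3.02 − 3.64 = α × (6.69 − 3.64).
1.22 = 3.05 α, so α = 0.4.

0.40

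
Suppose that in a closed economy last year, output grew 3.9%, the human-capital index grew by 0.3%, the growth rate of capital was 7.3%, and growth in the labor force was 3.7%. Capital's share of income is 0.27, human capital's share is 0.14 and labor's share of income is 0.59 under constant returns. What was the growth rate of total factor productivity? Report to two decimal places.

Labor's share = 1 − 0.27 − 0.14 = 0.59.
Capital: 0.27 × 7.3 = 1.971 pp.
The human-capital index: 0.14 × 0.3 = 0.042 pp.
The labor force: 0.59 × 3.7 = 2.183 pp.
TFP growth = 3.9 − 4.196 = -0.296%.

-0.30%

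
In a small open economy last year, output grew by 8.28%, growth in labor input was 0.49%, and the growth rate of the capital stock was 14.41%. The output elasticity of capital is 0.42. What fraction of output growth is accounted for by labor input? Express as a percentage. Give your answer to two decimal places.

3.43%

Labor's share = 1 − 0.42 = 0.58.
Labor input contributed 0.58 × 0.49 = 0.2842 pp.
Share of growth = 0.2842 / 8.28 × 100 = 3.4324%.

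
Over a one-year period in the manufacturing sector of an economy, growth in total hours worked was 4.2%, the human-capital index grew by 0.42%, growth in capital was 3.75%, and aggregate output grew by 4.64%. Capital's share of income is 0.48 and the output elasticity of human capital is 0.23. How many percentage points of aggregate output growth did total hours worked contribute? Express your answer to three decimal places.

Labor's share = 1 − 0.48 − 0.23 = 0.29.
Contribution = share × growth = 0.29 × 4.2 = 1.218 pp.

1.218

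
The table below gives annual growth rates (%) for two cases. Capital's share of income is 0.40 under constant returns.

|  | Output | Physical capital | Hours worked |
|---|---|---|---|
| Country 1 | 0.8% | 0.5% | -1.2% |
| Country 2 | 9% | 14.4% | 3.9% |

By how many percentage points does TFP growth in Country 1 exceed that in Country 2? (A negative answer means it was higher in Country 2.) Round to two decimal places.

0.42 percentage points

Labor's share = 1 − 0.4 = 0.6.
Country 1: TFP = 0.8 − 0.2 + 0.72 = 1.32%.
Country 2: TFP = 9 − 5.76 − 2.34 = 0.9%.
Difference = 1.32 − (0.9) = 0.42 pp.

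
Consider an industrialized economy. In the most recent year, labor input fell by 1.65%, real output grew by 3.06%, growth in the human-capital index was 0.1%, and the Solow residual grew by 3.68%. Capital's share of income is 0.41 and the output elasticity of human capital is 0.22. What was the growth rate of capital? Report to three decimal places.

Labor's share = 1 − 0.41 − 0.22 = 0.37.
gY = gA + 0.22×0.1 + 0.37×(-1.65) + 0.41×g.
0.41×g = 3.06 − 3.68 + 0.5885 = -0.0315.
g = -0.0315 / 0.41 = -0.07683%.

-0.077%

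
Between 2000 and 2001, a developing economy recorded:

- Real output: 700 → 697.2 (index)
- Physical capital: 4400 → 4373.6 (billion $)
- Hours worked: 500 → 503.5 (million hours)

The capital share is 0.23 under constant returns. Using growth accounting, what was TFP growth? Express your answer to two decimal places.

Real output growth = (697.2 − 700) / 700 = -0.4%.
Physical capital growth = (4373.6 − 4400) / 4400 = -0.6%.
Hours worked growth = (503.5 − 500) / 500 = 0.7%.
Labor's share = 1 − 0.23 = 0.77.
Physical capital: 0.23 × (-0.6) = -0.138 pp.
Hours worked: 0.77 × 0.7 = 0.539 pp.
TFP growth = -0.4 − 0.401 = -0.801%.

-0.80%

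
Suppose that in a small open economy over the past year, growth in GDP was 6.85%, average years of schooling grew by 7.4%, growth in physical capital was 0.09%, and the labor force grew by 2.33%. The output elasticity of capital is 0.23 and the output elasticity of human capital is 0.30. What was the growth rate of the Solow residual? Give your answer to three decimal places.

3.514%

Labor's share = 1 − 0.23 − 0.3 = 0.47.
Physical capital: 0.23 × 0.09 = 0.0207 pp.
Average years of schooling: 0.3 × 7.4 = 2.22 pp.
The labor force: 0.47 × 2.33 = 1.0951 pp.
TFP growth = 6.85 − 3.3358 = 3.5142%.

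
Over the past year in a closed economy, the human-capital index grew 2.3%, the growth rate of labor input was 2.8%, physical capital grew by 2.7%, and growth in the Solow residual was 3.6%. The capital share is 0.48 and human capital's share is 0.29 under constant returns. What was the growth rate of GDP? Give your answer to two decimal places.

Labor's share = 1 − 0.48 − 0.29 = 0.23.
Physical capital: 0.48 × 2.7 = 1.296 pp.
The human-capital index: 0.29 × 2.3 = 0.667 pp.
Labor input: 0.23 × 2.8 = 0.644 pp.
Output growth = 3.6 + 2.607 = 6.207%.

GDP growth was 6.21%.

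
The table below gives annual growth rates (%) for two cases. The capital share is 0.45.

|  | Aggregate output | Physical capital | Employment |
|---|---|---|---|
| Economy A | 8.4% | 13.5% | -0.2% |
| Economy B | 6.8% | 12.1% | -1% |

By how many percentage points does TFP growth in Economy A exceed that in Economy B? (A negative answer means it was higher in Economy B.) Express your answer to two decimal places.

0.53 percentage points

Labor's share = 1 − 0.45 = 0.55.
Economy A: TFP = 8.4 − 6.075 + 0.11 = 2.435%.
Economy B: TFP = 6.8 − 5.445 + 0.55 = 1.905%.
Difference = 2.435 − (1.905) = 0.53 pp.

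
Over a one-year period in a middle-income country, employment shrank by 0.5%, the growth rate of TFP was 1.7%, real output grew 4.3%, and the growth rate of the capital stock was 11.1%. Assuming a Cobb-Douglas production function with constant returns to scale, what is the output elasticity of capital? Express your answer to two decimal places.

The output elasticity of capital is 0.27.

gY = gA + α·gK + (1−α)·gL, so gY − gA − gL = α(gK − gL).
4.3 − 1.7 + 0.5 = α × (11.1 − (-0.5)).
3.1 = 11.6 α, so α = 0.2672.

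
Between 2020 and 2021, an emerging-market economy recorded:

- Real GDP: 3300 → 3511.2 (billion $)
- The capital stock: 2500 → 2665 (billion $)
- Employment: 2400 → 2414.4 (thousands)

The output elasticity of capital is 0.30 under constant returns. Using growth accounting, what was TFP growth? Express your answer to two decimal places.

Real GDP growth = (3511.2 − 3300) / 3300 = 6.4%.
The capital stock growth = (2665 − 2500) / 2500 = 6.6%.
Employment growth = (2414.4 − 2400) / 2400 = 0.6%.
Labor's share = 1 − 0.3 = 0.7.
The capital stock: 0.3 × 6.6 = 1.98 pp.
Employment: 0.7 × 0.6 = 0.42 pp.
TFP growth = 6.4 − 2.4 = 4%.

4.00%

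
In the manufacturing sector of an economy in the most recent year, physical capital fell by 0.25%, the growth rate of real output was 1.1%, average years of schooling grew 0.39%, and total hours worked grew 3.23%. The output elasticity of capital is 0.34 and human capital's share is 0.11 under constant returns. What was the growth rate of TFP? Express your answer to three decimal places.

-0.634%

Labor's share = 1 − 0.34 − 0.11 = 0.55.
Physical capital: 0.34 × (-0.25) = -0.085 pp.
Average years of schooling: 0.11 × 0.39 = 0.0429 pp.
Total hours worked: 0.55 × 3.23 = 1.7765 pp.
TFP growth = 1.1 − 1.7344 = -0.6344%.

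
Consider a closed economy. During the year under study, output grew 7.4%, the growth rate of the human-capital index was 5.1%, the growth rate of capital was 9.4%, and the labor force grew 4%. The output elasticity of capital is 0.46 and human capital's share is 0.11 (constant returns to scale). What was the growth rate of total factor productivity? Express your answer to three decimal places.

0.795%

Labor's share = 1 − 0.46 − 0.11 = 0.43.
Capital: 0.46 × 9.4 = 4.324 pp.
The human-capital index: 0.11 × 5.1 = 0.561 pp.
The labor force: 0.43 × 4 = 1.72 pp.
TFP growth = 7.4 − 6.605 = 0.795%.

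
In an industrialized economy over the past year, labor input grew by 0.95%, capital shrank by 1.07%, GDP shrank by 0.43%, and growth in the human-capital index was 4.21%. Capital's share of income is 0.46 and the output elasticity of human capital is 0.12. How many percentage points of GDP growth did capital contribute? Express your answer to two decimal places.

-0.49

Contribution = share × growth = 0.46 × (-1.07) = -0.4922 pp.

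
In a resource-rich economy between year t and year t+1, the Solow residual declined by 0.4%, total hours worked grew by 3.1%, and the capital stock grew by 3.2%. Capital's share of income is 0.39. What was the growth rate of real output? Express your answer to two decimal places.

Labor's share = 1 − 0.39 = 0.61.
The capital stock: 0.39 × 3.2 = 1.248 pp.
Total hours worked: 0.61 × 3.1 = 1.891 pp.
Output growth = -0.4 + 3.139 = 2.739%.

Real output grew 2.74%.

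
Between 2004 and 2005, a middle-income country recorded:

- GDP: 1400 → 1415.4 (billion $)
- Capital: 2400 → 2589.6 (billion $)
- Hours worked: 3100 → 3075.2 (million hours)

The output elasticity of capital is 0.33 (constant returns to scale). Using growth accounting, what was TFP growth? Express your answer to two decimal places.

-0.97%

GDP growth = (1415.4 − 1400) / 1400 = 1.1%.
Capital growth = (2589.6 − 2400) / 2400 = 7.9%.
Hours worked growth = (3075.2 − 3100) / 3100 = -0.8%.
Labor's share = 1 − 0.33 = 0.67.
Capital: 0.33 × 7.9 = 2.607 pp.
Hours worked: 0.67 × (-0.8) = -0.536 pp.
TFP growth = 1.1 − 2.071 = -0.971%.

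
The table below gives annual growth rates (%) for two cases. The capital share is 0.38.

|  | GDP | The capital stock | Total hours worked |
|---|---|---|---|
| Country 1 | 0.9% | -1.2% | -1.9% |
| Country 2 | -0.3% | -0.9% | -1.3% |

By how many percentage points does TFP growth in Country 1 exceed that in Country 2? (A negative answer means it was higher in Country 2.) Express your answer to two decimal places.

1.69 percentage points

Labor's share = 1 − 0.38 = 0.62.
Country 1: TFP = 0.9 + 0.456 + 1.178 = 2.534%.
Country 2: TFP = -0.3 + 0.342 + 0.806 = 0.848%.
Difference = 2.534 − (0.848) = 1.686 pp.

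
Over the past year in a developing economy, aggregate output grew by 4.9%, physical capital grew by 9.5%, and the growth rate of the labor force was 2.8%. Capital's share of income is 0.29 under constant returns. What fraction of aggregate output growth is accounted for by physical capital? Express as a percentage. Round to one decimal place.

Physical capital contributed 0.29 × 9.5 = 2.755 pp.
Share of growth = 2.755 / 4.9 × 100 = 56.224%.

56.2%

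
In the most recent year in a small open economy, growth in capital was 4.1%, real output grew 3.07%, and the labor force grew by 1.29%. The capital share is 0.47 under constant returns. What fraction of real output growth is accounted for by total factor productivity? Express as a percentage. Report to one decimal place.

Labor's share = 1 − 0.47 = 0.53.
Capital: 0.47 × 4.1 = 1.927 pp.
The labor force: 0.53 × 1.29 = 0.6837 pp.
TFP growth = 3.07 − 2.6107 = 0.4593%.
TFP share of growth = 0.4593 / 3.07 × 100 = 14.961%.

15.0%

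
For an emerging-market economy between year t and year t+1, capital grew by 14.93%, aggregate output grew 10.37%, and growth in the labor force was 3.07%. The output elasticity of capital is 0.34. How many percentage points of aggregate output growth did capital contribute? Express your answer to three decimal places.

5.076 pp

Contribution = share × growth = 0.34 × 14.93 = 5.0762 pp.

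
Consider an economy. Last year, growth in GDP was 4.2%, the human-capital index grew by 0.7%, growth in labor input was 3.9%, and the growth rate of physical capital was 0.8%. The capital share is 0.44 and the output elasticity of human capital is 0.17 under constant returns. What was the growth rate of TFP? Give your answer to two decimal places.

Labor's share = 1 − 0.44 − 0.17 = 0.39.
Physical capital: 0.44 × 0.8 = 0.352 pp.
The human-capital index: 0.17 × 0.7 = 0.119 pp.
Labor input: 0.39 × 3.9 = 1.521 pp.
TFP growth = 4.2 − 1.992 = 2.208%.

2.21%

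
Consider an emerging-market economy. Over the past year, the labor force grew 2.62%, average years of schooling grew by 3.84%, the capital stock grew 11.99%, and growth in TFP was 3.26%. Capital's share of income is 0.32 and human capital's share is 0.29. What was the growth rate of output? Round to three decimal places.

Labor's share = 1 − 0.32 − 0.29 = 0.39.
The capital stock: 0.32 × 11.99 = 3.8368 pp.
Average years of schooling: 0.29 × 3.84 = 1.1136 pp.
The labor force: 0.39 × 2.62 = 1.0218 pp.
Output growth = 3.26 + 5.9722 = 9.2322%.

9.232%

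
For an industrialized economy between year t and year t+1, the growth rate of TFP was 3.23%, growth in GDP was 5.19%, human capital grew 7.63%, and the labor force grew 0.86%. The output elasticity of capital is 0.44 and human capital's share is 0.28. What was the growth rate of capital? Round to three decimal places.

-0.948%

Labor's share = 1 − 0.44 − 0.28 = 0.28.
gY = gA + 0.28×7.63 + 0.28×0.86 + 0.44×g.
0.44×g = 5.19 − 3.23 − 2.3772 = -0.4172.
g = -0.4172 / 0.44 = -0.94818%.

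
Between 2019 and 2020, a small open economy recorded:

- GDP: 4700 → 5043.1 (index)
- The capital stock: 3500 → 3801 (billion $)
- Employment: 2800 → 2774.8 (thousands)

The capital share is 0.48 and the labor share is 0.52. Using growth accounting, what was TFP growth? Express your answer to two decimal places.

GDP growth = (5043.1 − 4700) / 4700 = 7.3%.
The capital stock growth = (3801 − 3500) / 3500 = 8.6%.
Employment growth = (2774.8 − 2800) / 2800 = -0.9%.
Labor's share = 1 − 0.48 = 0.52.
The capital stock: 0.48 × 8.6 = 4.128 pp.
Employment: 0.52 × (-0.9) = -0.468 pp.
TFP growth = 7.3 − 3.66 = 3.64%.

TFP growth was 3.64%.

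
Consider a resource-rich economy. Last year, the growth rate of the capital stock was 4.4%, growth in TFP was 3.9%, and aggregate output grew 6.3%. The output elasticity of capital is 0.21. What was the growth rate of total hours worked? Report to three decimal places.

1.868%

Labor's share = 1 − 0.21 = 0.79.
gY = gA + 0.21×4.4 + 0.79×g.
0.79×g = 6.3 − 3.9 − 0.924 = 1.476.
g = 1.476 / 0.79 = 1.86835%.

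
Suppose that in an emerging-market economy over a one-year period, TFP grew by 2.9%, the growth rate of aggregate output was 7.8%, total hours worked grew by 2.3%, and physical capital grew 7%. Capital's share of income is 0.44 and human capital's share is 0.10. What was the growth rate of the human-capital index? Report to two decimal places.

Labor's share = 1 − 0.44 − 0.1 = 0.46.
gY = gA + 0.44×7 + 0.46×2.3 + 0.1×g.
0.1×g = 7.8 − 2.9 − 4.138 = 0.762.
g = 0.762 / 0.1 = 7.62%.

7.62%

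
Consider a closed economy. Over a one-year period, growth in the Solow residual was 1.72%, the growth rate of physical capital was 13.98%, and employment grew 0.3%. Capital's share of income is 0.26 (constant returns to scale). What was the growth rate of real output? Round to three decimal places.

Labor's share = 1 − 0.26 = 0.74.
Physical capital: 0.26 × 13.98 = 3.6348 pp.
Employment: 0.74 × 0.3 = 0.222 pp.
Output growth = 1.72 + 3.8568 = 5.5768%.

5.577%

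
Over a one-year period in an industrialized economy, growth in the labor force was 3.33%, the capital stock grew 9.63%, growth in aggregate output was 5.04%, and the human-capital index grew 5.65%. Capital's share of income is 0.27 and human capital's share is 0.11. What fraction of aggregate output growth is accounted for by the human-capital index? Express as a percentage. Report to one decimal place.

The human-capital index contributed 0.11 × 5.65 = 0.6215 pp.
Share of growth = 0.6215 / 5.04 × 100 = 12.331%.

The human-capital index accounted for 12.3% of growth.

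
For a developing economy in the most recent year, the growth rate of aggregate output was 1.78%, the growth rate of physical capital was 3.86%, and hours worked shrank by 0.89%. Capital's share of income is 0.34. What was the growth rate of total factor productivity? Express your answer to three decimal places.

Total factor productivity growth was 1.055%.

Labor's share = 1 − 0.34 = 0.66.
Physical capital: 0.34 × 3.86 = 1.3124 pp.
Hours worked: 0.66 × (-0.89) = -0.5874 pp.
TFP growth = 1.78 − 0.725 = 1.055%.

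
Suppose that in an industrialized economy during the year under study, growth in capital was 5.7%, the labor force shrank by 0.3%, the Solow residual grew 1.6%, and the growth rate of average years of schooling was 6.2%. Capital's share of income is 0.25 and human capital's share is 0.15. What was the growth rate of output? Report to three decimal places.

Labor's share = 1 − 0.25 − 0.15 = 0.6.
Capital: 0.25 × 5.7 = 1.425 pp.
Average years of schooling: 0.15 × 6.2 = 0.93 pp.
The labor force: 0.6 × (-0.3) = -0.18 pp.
Output growth = 1.6 + 2.175 = 3.775%.

Output grew 3.775%.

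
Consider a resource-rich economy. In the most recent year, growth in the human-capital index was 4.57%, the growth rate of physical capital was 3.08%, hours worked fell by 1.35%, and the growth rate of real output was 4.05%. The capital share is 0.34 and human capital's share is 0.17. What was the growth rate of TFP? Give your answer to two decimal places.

Labor's share = 1 − 0.34 − 0.17 = 0.49.
Physical capital: 0.34 × 3.08 = 1.0472 pp.
The human-capital index: 0.17 × 4.57 = 0.7769 pp.
Hours worked: 0.49 × (-1.35) = -0.6615 pp.
TFP growth = 4.05 − 1.1626 = 2.8874%.

2.89%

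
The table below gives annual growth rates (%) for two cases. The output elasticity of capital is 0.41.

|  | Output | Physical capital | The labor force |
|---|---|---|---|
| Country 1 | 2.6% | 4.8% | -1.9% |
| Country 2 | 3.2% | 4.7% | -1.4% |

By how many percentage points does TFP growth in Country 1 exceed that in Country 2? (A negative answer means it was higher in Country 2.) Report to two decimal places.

Labor's share = 1 − 0.41 = 0.59.
Country 1: TFP = 2.6 − 1.968 + 1.121 = 1.753%.
Country 2: TFP = 3.2 − 1.927 + 0.826 = 2.099%.
Difference = 1.753 − (2.099) = -0.346 pp.

-0.35 percentage points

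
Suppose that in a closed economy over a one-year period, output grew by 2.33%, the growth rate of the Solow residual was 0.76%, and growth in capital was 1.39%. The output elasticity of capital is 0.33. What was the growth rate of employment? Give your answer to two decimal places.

Labor's share = 1 − 0.33 = 0.67.
gY = gA + 0.33×1.39 + 0.67×g.
0.67×g = 2.33 − 0.76 − 0.4587 = 1.1113.
g = 1.1113 / 0.67 = 1.6587%.

1.66%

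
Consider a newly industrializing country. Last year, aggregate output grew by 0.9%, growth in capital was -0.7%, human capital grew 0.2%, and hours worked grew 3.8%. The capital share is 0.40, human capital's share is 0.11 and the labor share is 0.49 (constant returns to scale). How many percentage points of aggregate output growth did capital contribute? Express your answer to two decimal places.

Contribution = share × growth = 0.4 × (-0.7) = -0.28 pp.

-0.28 percentage points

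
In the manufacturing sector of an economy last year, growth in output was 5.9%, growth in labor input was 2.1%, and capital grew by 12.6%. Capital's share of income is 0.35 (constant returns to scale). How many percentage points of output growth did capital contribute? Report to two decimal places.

Contribution = share × growth = 0.35 × 12.6 = 4.41 pp.

4.41 percentage points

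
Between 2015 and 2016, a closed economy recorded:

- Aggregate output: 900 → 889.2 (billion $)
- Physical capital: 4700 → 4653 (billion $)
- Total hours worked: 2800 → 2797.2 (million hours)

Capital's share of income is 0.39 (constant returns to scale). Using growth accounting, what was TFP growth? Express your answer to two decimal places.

Aggregate output growth = (889.2 − 900) / 900 = -1.2%.
Physical capital growth = (4653 − 4700) / 4700 = -1%.
Total hours worked growth = (2797.2 − 2800) / 2800 = -0.1%.
Labor's share = 1 − 0.39 = 0.61.
Physical capital: 0.39 × (-1) = -0.39 pp.
Total hours worked: 0.61 × (-0.1) = -0.061 pp.
TFP growth = -1.2 + 0.451 = -0.749%.

-0.75%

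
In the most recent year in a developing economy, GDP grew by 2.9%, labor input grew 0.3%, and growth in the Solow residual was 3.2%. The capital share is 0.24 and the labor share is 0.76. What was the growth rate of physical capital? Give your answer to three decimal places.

Labor's share = 1 − 0.24 = 0.76.
gY = gA + 0.76×0.3 + 0.24×g.
0.24×g = 2.9 − 3.2 − 0.228 = -0.528.
g = -0.528 / 0.24 = -2.2%.

-2.200%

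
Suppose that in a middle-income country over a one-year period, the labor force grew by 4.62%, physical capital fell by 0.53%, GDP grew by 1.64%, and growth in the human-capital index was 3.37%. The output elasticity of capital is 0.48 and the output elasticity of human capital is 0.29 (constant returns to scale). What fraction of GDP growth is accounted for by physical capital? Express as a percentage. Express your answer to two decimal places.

Physical capital contributed 0.48 × (-0.53) = -0.2544 pp.
Share of growth = -0.2544 / 1.64 × 100 = -15.5122%.

Physical capital accounted for -15.51% of growth.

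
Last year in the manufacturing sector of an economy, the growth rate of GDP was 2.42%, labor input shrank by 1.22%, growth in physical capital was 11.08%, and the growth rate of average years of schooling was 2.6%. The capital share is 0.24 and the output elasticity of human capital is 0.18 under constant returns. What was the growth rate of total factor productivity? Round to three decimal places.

0.000%

Labor's share = 1 − 0.24 − 0.18 = 0.58.
Physical capital: 0.24 × 11.08 = 2.6592 pp.
Average years of schooling: 0.18 × 2.6 = 0.468 pp.
Labor input: 0.58 × (-1.22) = -0.7076 pp.
TFP growth = 2.42 − 2.4196 = 0.0004%.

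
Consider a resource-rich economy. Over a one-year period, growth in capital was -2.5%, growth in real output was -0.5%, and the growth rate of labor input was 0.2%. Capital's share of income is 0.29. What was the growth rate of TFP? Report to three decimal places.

Labor's share = 1 − 0.29 = 0.71.
Capital: 0.29 × (-2.5) = -0.725 pp.
Labor input: 0.71 × 0.2 = 0.142 pp.
TFP growth = -0.5 + 0.583 = 0.083%.

0.083%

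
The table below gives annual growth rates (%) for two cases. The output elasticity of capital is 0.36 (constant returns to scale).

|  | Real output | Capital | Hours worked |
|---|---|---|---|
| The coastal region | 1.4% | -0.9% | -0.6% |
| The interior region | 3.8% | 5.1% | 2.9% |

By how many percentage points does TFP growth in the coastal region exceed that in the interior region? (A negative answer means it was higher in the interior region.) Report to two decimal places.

2.00 percentage points

Labor's share = 1 − 0.36 = 0.64.
The coastal region: TFP = 1.4 + 0.324 + 0.384 = 2.108%.
The interior region: TFP = 3.8 − 1.836 − 1.856 = 0.108%.
Difference = 2.108 − (0.108) = 2 pp.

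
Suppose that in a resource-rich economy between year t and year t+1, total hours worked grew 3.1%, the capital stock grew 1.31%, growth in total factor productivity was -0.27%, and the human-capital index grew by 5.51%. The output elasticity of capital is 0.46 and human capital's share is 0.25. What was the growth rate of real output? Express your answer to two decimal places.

Labor's share = 1 − 0.46 − 0.25 = 0.29.
The capital stock: 0.46 × 1.31 = 0.6026 pp.
The human-capital index: 0.25 × 5.51 = 1.3775 pp.
Total hours worked: 0.29 × 3.1 = 0.899 pp.
Output growth = -0.27 + 2.8791 = 2.6091%.

Real output growth was 2.61%.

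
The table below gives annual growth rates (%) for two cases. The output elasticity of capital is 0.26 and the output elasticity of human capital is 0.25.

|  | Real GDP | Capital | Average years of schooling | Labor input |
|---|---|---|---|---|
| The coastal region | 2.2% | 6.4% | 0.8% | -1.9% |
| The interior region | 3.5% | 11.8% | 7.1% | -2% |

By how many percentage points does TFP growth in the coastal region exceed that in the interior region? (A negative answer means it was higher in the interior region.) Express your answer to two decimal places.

1.63 percentage points

Labor's share = 1 − 0.26 − 0.25 = 0.49.
The coastal region: TFP = 2.2 − 1.664 − 0.2 + 0.931 = 1.267%.
The interior region: TFP = 3.5 − 3.068 − 1.775 + 0.98 = -0.363%.
Difference = 1.267 − (-0.363) = 1.63 pp.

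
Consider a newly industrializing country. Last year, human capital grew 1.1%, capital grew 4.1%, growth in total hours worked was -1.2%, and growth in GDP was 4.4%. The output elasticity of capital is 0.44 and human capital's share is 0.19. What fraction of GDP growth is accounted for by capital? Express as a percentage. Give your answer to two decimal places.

Capital accounted for 41.00% of growth.

Capital contributed 0.44 × 4.1 = 1.804 pp.
Share of growth = 1.804 / 4.4 × 100 = 41%.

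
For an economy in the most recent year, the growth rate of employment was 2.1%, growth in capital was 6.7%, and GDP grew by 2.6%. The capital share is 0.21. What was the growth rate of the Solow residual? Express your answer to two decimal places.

Labor's share = 1 − 0.21 = 0.79.
Capital: 0.21 × 6.7 = 1.407 pp.
Employment: 0.79 × 2.1 = 1.659 pp.
TFP growth = 2.6 − 3.066 = -0.466%.

-0.47%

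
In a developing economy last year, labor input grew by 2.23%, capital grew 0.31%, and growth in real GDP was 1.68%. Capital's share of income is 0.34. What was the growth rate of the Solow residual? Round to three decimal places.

Labor's share = 1 − 0.34 = 0.66.
Capital: 0.34 × 0.31 = 0.1054 pp.
Labor input: 0.66 × 2.23 = 1.4718 pp.
TFP growth = 1.68 − 1.5772 = 0.1028%.

0.103%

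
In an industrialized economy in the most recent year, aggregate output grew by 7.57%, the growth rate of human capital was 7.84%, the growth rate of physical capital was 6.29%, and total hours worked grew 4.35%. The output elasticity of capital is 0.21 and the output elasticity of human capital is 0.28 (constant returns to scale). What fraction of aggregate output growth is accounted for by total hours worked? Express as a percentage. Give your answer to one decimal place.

Labor's share = 1 − 0.21 − 0.28 = 0.51.
Total hours worked contributed 0.51 × 4.35 = 2.2185 pp.
Share of growth = 2.2185 / 7.57 × 100 = 29.306%.

Total hours worked accounted for 29.3% of growth.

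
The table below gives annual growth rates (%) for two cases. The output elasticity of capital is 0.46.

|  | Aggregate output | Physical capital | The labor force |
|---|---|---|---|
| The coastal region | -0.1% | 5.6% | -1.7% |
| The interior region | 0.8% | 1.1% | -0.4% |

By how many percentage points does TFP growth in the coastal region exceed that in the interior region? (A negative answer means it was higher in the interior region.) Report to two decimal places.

-2.27 percentage points

Labor's share = 1 − 0.46 = 0.54.
The coastal region: TFP = -0.1 − 2.576 + 0.918 = -1.758%.
The interior region: TFP = 0.8 − 0.506 + 0.216 = 0.51%.
Difference = -1.758 − (0.51) = -2.268 pp.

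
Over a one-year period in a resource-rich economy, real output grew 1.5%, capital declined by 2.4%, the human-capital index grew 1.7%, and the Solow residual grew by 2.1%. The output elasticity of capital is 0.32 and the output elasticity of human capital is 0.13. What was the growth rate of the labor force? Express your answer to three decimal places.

-0.096%

Labor's share = 1 − 0.32 − 0.13 = 0.55.
gY = gA + 0.32×(-2.4) + 0.13×1.7 + 0.55×g.
0.55×g = 1.5 − 2.1 + 0.547 = -0.053.
g = -0.053 / 0.55 = -0.09636%.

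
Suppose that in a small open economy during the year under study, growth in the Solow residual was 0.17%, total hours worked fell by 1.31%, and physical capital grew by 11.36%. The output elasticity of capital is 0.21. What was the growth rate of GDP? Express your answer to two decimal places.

GDP growth was 1.52%.

Labor's share = 1 − 0.21 = 0.79.
Physical capital: 0.21 × 11.36 = 2.3856 pp.
Total hours worked: 0.79 × (-1.31) = -1.0349 pp.
Output growth = 0.17 + 1.3507 = 1.5207%.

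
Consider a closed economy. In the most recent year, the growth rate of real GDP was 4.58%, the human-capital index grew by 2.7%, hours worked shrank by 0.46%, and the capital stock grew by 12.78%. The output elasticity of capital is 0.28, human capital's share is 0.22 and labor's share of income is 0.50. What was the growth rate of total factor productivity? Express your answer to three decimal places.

Total factor productivity grew 0.638%.

Labor's share = 1 − 0.28 − 0.22 = 0.5.
The capital stock: 0.28 × 12.78 = 3.5784 pp.
The human-capital index: 0.22 × 2.7 = 0.594 pp.
Hours worked: 0.5 × (-0.46) = -0.23 pp.
TFP growth = 4.58 − 3.9424 = 0.6376%.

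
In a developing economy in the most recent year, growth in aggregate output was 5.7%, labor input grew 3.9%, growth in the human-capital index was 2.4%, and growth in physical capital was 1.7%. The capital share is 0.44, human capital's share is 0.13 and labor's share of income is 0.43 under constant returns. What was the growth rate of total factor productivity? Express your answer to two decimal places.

Total factor productivity grew 2.96%.

Labor's share = 1 − 0.44 − 0.13 = 0.43.
Physical capital: 0.44 × 1.7 = 0.748 pp.
The human-capital index: 0.13 × 2.4 = 0.312 pp.
Labor input: 0.43 × 3.9 = 1.677 pp.
TFP growth = 5.7 − 2.737 = 2.963%.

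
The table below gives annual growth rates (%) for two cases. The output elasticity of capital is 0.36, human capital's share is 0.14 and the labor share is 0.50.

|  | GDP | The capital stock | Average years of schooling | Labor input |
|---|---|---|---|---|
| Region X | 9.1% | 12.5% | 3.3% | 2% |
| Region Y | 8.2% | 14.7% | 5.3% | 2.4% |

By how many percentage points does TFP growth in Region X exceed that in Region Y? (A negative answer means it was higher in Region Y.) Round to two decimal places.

2.17 percentage points

Labor's share = 1 − 0.36 − 0.14 = 0.5.
Region X: TFP = 9.1 − 4.5 − 0.462 − 1 = 3.138%.
Region Y: TFP = 8.2 − 5.292 − 0.742 − 1.2 = 0.966%.
Difference = 3.138 − (0.966) = 2.172 pp.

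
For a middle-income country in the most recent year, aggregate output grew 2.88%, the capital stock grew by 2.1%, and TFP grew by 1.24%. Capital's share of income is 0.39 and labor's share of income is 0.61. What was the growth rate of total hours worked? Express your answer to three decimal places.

Total hours worked grew 1.346%.

Labor's share = 1 − 0.39 = 0.61.
gY = gA + 0.39×2.1 + 0.61×g.
0.61×g = 2.88 − 1.24 − 0.819 = 0.821.
g = 0.821 / 0.61 = 1.3459%.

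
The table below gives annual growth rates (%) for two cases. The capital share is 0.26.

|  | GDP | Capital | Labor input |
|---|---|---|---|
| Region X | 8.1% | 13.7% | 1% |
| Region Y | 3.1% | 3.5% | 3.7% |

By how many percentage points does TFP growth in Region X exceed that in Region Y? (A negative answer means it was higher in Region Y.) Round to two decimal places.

Labor's share = 1 − 0.26 = 0.74.
Region X: TFP = 8.1 − 3.562 − 0.74 = 3.798%.
Region Y: TFP = 3.1 − 0.91 − 2.738 = -0.548%.
Difference = 3.798 − (-0.548) = 4.346 pp.

4.35 percentage points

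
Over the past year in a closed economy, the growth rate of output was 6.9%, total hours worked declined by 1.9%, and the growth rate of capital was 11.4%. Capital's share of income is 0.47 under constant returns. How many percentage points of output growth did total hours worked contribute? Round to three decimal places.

Labor's share = 1 − 0.47 = 0.53.
Contribution = share × growth = 0.53 × (-1.9) = -1.007 pp.

-1.007 percentage points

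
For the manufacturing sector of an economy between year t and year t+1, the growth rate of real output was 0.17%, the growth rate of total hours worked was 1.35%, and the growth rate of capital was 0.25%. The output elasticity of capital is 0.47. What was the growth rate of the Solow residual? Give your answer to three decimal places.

-0.663%

Labor's share = 1 − 0.47 = 0.53.
Capital: 0.47 × 0.25 = 0.1175 pp.
Total hours worked: 0.53 × 1.35 = 0.7155 pp.
TFP growth = 0.17 − 0.833 = -0.663%.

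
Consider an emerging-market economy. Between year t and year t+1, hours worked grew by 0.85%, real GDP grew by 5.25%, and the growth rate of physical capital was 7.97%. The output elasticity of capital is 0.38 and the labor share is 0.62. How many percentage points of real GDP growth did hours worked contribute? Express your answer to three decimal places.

Labor's share = 1 − 0.38 = 0.62.
Contribution = share × growth = 0.62 × 0.85 = 0.527 pp.

0.527 pp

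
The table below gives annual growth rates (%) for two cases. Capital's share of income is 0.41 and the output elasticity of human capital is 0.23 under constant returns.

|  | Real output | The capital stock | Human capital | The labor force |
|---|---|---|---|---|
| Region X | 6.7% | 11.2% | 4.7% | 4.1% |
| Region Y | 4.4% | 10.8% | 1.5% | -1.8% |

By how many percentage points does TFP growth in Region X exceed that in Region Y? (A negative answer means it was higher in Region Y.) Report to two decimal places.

-0.72 percentage points

Labor's share = 1 − 0.41 − 0.23 = 0.36.
Region X: TFP = 6.7 − 4.592 − 1.081 − 1.476 = -0.449%.
Region Y: TFP = 4.4 − 4.428 − 0.345 + 0.648 = 0.275%.
Difference = -0.449 − (0.275) = -0.724 pp.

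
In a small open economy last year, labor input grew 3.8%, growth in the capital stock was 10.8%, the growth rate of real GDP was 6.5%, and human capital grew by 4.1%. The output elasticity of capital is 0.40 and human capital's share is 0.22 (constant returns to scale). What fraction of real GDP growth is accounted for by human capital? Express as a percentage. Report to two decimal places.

Human capital contributed 0.22 × 4.1 = 0.902 pp.
Share of growth = 0.902 / 6.5 × 100 = 13.8769%.

Human capital accounted for 13.88% of growth.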